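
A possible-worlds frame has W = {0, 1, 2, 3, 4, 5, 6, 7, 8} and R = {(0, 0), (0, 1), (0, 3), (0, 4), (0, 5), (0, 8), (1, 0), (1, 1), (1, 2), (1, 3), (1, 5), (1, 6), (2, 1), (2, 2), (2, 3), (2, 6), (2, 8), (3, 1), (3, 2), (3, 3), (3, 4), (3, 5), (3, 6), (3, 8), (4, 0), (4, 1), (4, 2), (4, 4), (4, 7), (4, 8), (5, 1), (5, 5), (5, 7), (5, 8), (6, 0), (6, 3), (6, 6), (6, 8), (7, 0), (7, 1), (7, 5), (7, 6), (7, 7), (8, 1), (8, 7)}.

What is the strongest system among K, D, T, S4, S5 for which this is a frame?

Serial (axiom D): yes — every world has a successor (e.g. 0 R 0).
Reflexive (axiom T): no — 8 is not related to itself.
Transitive (axiom 4): no — 0 R 1 and 1 R 2, but not 0 R 2.
Euclidean (axiom 5): no — 0 R 1 and 0 R 4, but not 1 R 4.
So F validates K, D; T would additionally require R to be reflexive. The strongest is D.

D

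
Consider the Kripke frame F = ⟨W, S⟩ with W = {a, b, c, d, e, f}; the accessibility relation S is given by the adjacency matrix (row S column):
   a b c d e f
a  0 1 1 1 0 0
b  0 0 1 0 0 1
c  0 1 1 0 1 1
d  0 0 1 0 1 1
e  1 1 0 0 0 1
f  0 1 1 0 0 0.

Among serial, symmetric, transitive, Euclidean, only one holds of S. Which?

Serial: yes — every world has a successor (e.g. a S b).
Symmetric: no — a S b but not b S a.
Transitive: no — a S b and b S f, but not a S f.
Euclidean: no — a S b and a S d, but not b S d.
Only serial holds.

serial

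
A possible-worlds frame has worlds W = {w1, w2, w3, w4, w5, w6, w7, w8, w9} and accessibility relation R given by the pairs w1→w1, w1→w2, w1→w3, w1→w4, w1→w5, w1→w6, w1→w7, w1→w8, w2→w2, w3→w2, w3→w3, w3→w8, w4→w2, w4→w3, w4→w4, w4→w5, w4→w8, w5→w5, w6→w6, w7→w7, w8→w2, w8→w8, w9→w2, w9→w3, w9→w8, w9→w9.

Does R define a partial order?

Reflexive: yes — every world is R-related to itself.
Transitive: yes — every two-step R-path is closed by a direct edge.
Antisymmetric: yes — no distinct pair is related both ways.
So R is a partial order.

Yes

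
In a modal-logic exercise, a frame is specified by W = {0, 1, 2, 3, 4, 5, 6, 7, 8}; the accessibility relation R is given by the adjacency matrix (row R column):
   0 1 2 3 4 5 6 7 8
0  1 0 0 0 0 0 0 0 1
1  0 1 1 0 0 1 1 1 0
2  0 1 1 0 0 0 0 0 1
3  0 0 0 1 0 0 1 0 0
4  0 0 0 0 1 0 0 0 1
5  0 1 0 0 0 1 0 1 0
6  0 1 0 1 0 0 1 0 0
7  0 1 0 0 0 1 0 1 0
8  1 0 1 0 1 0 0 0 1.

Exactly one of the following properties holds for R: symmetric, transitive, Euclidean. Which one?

symmetric

Symmetric: yes — every pair in R has its reverse in R.
Transitive: no — 0 R 8 and 8 R 2, but not 0 R 2.
Euclidean: no — 1 R 2 and 1 R 5, but not 2 R 5.
Only symmetric holds.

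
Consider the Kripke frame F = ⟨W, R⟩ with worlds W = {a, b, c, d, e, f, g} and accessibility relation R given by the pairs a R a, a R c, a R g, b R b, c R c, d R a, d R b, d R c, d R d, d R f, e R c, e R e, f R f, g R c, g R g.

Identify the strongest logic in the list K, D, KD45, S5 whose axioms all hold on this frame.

Serial (axiom D): yes — every world has a successor (e.g. a R a).
Euclidean (axiom 5): no — a R c and a R g, but not c R g.
Transitive (axiom 4): no — d R a and a R g, but not d R g.
Reflexive (axiom T): yes — every world is R-related to itself.
So F validates K, D; KD45 would additionally require R to be Euclidean and transitive. The strongest is D.

D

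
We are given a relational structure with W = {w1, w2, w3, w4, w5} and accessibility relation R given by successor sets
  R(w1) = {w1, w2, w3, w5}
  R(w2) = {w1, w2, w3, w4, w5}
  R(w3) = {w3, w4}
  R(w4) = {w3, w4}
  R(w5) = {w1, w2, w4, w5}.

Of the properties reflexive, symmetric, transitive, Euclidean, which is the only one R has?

Reflexive: yes — every world is R-related to itself.
Symmetric: no — w1 R w3 but not w3 R w1.
Transitive: no — w1 R w2 and w2 R w4, but not w1 R w4.
Euclidean: no — w1 R w3 and w1 R w2, but not w3 R w2.
Only reflexive holds.

reflexive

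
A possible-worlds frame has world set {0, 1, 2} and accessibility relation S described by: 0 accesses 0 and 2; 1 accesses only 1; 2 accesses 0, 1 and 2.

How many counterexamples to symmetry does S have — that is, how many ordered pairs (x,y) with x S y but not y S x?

Enumerating: (2,1).

1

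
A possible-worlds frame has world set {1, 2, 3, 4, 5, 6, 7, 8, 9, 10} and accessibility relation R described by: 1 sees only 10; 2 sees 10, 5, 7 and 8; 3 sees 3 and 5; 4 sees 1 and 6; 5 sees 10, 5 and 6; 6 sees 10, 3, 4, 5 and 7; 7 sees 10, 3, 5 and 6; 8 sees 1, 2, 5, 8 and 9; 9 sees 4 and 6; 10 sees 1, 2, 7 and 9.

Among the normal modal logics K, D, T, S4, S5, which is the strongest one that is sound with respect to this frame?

D

Serial (axiom D): yes — every world has a successor (e.g. 1 R 10).
Reflexive (axiom T): no — 1 is not related to itself.
Transitive (axiom 4): no — 1 R 10 and 10 R 2, but not 1 R 2.
Euclidean (axiom 5): no — 10 R 1 and 10 R 2, but not 1 R 2.
So F validates K, D; T would additionally require R to be reflexive. The strongest is D.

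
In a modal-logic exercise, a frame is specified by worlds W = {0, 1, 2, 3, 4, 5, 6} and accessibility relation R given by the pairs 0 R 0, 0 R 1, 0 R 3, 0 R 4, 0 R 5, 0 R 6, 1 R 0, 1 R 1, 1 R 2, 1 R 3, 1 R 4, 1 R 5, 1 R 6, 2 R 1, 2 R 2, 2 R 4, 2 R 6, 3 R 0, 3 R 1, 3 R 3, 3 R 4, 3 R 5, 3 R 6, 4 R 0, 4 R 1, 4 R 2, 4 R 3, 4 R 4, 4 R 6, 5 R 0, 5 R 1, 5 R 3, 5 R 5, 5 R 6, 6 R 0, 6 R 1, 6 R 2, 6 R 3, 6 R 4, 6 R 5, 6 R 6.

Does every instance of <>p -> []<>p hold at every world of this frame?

No

The schema 5 characterises exactly the Euclidean frames.
Euclidean: no — 0 R 4 and 0 R 5, but not 4 R 5.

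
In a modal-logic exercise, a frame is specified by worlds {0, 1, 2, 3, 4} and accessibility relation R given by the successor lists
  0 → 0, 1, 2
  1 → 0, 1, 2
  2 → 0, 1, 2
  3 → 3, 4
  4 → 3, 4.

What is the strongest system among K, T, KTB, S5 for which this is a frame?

S5

Reflexive (axiom T): yes — every world is R-related to itself.
Symmetric (axiom B): yes — every pair in R has its reverse in R.
Euclidean (axiom 5): yes — any two successors of a common world are R-related.
So F validates K, T, KTB, S5. The strongest is S5.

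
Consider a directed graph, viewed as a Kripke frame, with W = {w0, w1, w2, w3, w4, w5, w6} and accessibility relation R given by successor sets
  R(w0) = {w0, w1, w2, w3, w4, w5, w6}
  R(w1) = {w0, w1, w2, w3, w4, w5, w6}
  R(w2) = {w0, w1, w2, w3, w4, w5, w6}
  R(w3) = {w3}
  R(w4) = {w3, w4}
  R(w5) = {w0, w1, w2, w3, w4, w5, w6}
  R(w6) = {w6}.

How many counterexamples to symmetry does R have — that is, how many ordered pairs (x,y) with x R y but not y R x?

Enumerating: (w0,w3), (w0,w4), (w0,w6), (w1,w3), (w1,w4), (w1,w6), (w2,w3), (w2,w4), (w2,w6), (w4,w3), (w5,w3), (w5,w4), (w5,w6).

13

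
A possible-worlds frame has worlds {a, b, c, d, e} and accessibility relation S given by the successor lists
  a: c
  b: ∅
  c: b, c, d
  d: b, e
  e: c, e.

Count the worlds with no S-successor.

1

Enumerating: b.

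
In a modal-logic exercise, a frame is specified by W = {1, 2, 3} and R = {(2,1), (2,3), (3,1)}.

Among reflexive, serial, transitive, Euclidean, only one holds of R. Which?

Reflexive: no — 1 is not related to itself.
Serial: no — 1 has no R-successor.
Transitive: yes — every two-step R-path is closed by a direct edge.
Euclidean: no — 2 R 1 and 2 R 3, but not 1 R 3.
Only transitive holds.

transitive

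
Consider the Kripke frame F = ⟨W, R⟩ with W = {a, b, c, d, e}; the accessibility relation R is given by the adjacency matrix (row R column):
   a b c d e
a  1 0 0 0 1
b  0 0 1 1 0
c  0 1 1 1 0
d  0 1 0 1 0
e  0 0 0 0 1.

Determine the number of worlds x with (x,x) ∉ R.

Enumerating: b.

1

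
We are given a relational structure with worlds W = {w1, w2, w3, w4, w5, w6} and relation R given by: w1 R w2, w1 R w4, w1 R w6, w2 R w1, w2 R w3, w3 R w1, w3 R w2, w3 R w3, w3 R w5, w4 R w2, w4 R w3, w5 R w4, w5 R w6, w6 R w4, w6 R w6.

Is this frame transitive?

Transitive: no — w1 R w2 and w2 R w3, but not w1 R w3.

No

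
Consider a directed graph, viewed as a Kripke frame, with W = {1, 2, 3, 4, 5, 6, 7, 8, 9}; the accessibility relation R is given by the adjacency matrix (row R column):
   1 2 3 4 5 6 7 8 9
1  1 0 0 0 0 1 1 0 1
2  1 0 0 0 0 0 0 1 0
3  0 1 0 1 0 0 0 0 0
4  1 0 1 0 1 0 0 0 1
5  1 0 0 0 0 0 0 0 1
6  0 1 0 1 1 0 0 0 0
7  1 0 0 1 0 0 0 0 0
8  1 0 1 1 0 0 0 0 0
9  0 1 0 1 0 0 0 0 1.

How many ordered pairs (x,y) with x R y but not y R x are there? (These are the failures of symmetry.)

Enumerating: (1,6), (1,9), (2,1), (2,8), (3,2), (4,1), (4,5), (5,1), (5,9), (6,2), (6,4), (6,5), (7,4), (8,1), (8,3), (8,4), (9,2).

17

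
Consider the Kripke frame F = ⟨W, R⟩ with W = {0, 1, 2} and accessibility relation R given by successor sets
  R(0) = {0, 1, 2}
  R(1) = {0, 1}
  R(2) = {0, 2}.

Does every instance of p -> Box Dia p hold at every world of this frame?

By correspondence theory, B is valid on a frame iff R is symmetric.
Symmetric: yes — every pair in R has its reverse in R.

Yes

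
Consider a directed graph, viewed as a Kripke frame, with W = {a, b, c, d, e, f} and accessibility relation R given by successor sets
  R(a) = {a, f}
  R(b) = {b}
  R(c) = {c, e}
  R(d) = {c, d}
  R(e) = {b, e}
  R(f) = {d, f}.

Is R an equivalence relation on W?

Reflexive: yes — every world is R-related to itself.
Symmetric: no — a R f but not f R a.
Transitive: no — a R f and f R d, but not a R d.
So R is not an equivalence relation.

No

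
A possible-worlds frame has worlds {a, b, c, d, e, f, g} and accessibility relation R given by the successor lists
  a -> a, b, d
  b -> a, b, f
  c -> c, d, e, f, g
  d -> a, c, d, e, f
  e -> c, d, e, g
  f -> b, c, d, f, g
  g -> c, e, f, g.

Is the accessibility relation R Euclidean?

No

Euclidean: no — a R b and a R d, but not b R d.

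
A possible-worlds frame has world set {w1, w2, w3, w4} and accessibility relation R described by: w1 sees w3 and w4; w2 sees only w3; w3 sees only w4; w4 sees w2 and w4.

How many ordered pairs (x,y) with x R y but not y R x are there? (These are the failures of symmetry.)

Enumerating: (w1,w3), (w1,w4), (w2,w3), (w3,w4), (w4,w2).

5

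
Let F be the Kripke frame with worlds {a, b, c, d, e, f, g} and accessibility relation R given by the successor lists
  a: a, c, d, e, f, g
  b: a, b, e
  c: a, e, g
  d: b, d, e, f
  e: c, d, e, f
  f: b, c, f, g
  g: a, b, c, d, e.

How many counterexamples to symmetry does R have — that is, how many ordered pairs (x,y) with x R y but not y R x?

Enumerating: (a,d), (a,e), (a,f), (b,a), (b,e), (d,b), (d,f), (e,f), (f,b), (f,c), (f,g), (g,b), (g,d), (g,e).

14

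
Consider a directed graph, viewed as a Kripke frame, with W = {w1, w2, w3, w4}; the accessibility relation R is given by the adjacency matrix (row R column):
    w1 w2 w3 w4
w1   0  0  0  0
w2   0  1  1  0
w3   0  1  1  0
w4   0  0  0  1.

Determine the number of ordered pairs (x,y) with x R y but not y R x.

R is symmetric; there are no such tuples.

0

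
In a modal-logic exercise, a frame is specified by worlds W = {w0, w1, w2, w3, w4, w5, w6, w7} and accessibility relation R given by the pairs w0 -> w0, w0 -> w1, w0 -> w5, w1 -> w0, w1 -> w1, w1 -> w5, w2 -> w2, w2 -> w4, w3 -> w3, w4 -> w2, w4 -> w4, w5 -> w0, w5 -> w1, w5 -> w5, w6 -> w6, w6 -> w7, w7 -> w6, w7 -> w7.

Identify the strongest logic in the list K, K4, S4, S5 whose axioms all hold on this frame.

S5

Transitive (axiom 4): yes — every two-step R-path is closed by a direct edge.
Reflexive (axiom T): yes — every world is R-related to itself.
Euclidean (axiom 5): yes — any two successors of a common world are R-related.
So F validates K, K4, S4, S5. The strongest is S5.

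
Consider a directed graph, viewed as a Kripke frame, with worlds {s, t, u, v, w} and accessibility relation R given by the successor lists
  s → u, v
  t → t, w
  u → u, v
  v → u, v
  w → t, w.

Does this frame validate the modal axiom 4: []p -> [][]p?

Yes

The schema 4 characterises exactly the transitive frames.
Transitive: yes — every two-step R-path is closed by a direct edge.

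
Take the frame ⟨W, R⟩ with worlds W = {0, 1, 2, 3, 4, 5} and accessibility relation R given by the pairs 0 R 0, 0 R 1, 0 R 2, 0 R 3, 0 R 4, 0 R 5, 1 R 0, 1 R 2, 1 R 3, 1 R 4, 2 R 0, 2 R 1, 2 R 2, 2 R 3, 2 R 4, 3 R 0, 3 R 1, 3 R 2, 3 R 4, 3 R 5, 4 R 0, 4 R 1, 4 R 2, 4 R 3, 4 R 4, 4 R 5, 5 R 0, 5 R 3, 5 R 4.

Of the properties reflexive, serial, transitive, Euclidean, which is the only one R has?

Reflexive: no — 1 is not related to itself.
Serial: yes — every world has a successor (e.g. 0 R 0).
Transitive: no — 1 R 0 and 0 R 5, but not 1 R 5.
Euclidean: no — 0 R 1 and 0 R 5, but not 1 R 5.
Only serial holds.

serial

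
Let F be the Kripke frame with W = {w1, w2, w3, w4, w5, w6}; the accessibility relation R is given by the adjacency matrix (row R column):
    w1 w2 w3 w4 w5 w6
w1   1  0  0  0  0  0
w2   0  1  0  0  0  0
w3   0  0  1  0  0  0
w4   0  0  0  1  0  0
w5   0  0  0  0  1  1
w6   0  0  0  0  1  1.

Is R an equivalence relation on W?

Reflexive: yes — every world is R-related to itself.
Symmetric: yes — every pair in R has its reverse in R.
Transitive: yes — every two-step R-path is closed by a direct edge.
So R is an equivalence relation.

Yes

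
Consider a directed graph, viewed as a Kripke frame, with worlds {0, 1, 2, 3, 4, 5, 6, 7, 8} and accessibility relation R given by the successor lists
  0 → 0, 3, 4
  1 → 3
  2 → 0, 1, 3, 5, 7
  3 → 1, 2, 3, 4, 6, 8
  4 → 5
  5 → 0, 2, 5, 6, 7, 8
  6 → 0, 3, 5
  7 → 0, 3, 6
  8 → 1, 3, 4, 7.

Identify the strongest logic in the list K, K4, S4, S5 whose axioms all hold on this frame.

K

Transitive (axiom 4): no — 0 R 3 and 3 R 1, but not 0 R 1.
Reflexive (axiom T): no — 1 is not related to itself.
Euclidean (axiom 5): no — 0 R 4 and 0 R 3, but not 4 R 3.
So F validates K; K4 would additionally require R to be transitive. The strongest is K.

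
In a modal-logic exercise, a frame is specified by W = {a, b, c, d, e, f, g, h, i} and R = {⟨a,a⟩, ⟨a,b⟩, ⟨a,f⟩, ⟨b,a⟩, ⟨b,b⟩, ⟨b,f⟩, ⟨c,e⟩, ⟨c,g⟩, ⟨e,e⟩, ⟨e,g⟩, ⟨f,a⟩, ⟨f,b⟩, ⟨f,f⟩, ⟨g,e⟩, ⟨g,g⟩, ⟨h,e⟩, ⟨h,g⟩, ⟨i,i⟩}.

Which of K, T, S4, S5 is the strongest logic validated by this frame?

K

Reflexive (axiom T): no — c is not related to itself.
Transitive (axiom 4): yes — every two-step R-path is closed by a direct edge.
Euclidean (axiom 5): yes — any two successors of a common world are R-related.
So F validates K; T would additionally require R to be reflexive. The strongest is K.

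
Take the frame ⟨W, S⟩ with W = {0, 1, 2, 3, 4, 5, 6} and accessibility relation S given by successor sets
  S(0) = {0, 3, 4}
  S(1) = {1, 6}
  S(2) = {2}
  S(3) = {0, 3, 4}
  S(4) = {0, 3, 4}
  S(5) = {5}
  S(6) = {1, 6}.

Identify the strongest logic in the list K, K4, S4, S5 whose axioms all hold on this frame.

S5

Transitive (axiom 4): yes — every two-step S-path is closed by a direct edge.
Reflexive (axiom T): yes — every world is S-related to itself.
Euclidean (axiom 5): yes — any two successors of a common world are S-related.
So F validates K, K4, S4, S5. The strongest is S5.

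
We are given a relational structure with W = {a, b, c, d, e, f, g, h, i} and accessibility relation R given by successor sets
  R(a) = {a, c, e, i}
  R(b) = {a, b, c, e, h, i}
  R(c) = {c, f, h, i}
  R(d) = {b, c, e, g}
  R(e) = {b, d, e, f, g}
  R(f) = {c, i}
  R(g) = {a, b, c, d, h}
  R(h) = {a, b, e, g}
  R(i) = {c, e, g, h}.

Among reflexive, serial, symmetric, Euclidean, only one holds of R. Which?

serial

Reflexive: no — d is not related to itself.
Serial: yes — every world has a successor (e.g. a R a).
Symmetric: no — a R c but not c R a.
Euclidean: no — a R c and a R e, but not c R e.
Only serial holds.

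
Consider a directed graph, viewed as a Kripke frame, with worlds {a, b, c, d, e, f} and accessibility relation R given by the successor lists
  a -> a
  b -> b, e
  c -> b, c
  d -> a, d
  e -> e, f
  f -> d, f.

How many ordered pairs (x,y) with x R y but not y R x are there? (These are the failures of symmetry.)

Enumerating: (b,e), (c,b), (d,a), (e,f), (f,d).

5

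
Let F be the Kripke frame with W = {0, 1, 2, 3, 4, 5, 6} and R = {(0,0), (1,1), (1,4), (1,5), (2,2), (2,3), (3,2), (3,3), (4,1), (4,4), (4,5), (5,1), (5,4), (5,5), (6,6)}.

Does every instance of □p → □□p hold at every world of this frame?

Yes

By correspondence theory, 4 is valid on a frame iff R is transitive.
Transitive: yes — every two-step R-path is closed by a direct edge.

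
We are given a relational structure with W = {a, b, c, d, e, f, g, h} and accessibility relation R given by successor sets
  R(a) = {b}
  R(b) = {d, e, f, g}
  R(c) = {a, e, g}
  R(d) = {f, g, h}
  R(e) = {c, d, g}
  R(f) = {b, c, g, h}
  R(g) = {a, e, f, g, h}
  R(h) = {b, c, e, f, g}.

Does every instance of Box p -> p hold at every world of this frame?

Axiom T corresponds to the accessibility relation being reflexive.
Reflexive: no — a is not related to itself.

No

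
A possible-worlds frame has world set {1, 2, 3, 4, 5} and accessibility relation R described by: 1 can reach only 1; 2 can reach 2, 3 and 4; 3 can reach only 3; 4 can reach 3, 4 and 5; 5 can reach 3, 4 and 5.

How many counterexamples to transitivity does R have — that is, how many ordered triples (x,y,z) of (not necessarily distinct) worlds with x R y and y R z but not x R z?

1

Enumerating: (2,4,5).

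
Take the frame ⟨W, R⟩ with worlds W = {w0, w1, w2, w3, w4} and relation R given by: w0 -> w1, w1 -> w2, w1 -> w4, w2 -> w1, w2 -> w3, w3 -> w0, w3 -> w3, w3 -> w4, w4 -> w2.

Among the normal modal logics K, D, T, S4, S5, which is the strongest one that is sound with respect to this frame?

Serial (axiom D): yes — every world has a successor (e.g. w0 R w1).
Reflexive (axiom T): no — w0 is not related to itself.
Transitive (axiom 4): no — w0 R w1 and w1 R w2, but not w0 R w2.
Euclidean (axiom 5): no — w1 R w2 and w1 R w4, but not w2 R w4.
So F validates K, D; T would additionally require R to be reflexive. The strongest is D.

D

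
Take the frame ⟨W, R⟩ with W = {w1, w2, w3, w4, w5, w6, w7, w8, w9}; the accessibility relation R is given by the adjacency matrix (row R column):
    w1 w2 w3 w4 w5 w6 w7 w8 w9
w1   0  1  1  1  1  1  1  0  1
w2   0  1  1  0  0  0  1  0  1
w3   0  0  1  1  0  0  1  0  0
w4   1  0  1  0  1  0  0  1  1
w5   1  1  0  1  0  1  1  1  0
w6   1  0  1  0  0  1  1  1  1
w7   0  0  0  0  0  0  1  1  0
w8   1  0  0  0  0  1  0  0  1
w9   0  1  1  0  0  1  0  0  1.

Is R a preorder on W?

No

Reflexive: no — w1 is not related to itself.
Transitive: no — w1 R w4 and w4 R w8, but not w1 R w8.
So R is not a preorder.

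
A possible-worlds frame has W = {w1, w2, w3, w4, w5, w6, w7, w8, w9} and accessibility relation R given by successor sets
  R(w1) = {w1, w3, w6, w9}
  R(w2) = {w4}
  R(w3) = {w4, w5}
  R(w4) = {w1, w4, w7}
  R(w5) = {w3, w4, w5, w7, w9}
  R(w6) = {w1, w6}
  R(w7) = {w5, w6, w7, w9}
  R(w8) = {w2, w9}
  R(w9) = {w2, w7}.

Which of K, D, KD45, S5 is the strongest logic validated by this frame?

D

Serial (axiom D): yes — every world has a successor (e.g. w1 R w1).
Euclidean (axiom 5): no — w1 R w3 and w1 R w6, but not w3 R w6.
Transitive (axiom 4): no — w1 R w3 and w3 R w4, but not w1 R w4.
Reflexive (axiom T): no — w2 is not related to itself.
So F validates K, D; KD45 would additionally require R to be Euclidean and transitive. The strongest is D.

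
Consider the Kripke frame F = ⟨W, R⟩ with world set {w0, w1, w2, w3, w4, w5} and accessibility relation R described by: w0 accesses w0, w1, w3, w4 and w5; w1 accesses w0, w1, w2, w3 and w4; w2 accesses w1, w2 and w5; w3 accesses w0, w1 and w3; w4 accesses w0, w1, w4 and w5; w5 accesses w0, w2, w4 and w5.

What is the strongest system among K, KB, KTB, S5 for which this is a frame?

KTB

Symmetric (axiom B): yes — every pair in R has its reverse in R.
Reflexive (axiom T): yes — every world is R-related to itself.
Euclidean (axiom 5): no — w0 R w1 and w0 R w5, but not w1 R w5.
So F validates K, KB, KTB; S5 would additionally require R to be Euclidean. The strongest is KTB.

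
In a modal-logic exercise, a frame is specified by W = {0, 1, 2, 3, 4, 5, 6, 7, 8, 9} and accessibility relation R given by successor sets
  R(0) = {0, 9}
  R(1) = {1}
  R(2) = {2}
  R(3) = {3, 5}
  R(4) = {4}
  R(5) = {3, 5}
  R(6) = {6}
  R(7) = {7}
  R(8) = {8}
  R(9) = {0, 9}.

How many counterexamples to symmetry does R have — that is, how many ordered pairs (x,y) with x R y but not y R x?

R is symmetric; there are no such tuples.

0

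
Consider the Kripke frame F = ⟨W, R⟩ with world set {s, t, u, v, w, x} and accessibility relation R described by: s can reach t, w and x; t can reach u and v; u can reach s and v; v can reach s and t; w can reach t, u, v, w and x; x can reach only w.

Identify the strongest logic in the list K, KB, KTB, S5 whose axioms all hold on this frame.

K

Symmetric (axiom B): no — s R t but not t R s.
Reflexive (axiom T): no — s is not related to itself.
Euclidean (axiom 5): no — s R t and s R w, but not t R w.
So F validates K; KB would additionally require R to be symmetric. The strongest is K.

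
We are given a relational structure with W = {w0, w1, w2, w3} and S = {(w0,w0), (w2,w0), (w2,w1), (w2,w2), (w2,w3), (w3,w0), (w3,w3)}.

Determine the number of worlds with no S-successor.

1

Enumerating: w1.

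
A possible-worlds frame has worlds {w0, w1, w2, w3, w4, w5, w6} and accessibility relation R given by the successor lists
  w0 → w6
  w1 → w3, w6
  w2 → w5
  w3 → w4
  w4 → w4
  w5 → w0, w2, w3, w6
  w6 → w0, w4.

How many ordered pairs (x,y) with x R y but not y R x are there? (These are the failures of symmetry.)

Enumerating: (w1,w3), (w1,w6), (w3,w4), (w5,w0), (w5,w3), (w5,w6), (w6,w4).

7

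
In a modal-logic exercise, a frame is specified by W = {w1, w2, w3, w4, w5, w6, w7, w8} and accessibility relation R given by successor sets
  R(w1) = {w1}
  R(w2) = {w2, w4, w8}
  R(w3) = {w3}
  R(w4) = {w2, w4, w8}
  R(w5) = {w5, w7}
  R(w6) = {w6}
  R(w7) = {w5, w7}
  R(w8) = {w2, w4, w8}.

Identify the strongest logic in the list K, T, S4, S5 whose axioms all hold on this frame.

S5

Reflexive (axiom T): yes — every world is R-related to itself.
Transitive (axiom 4): yes — every two-step R-path is closed by a direct edge.
Euclidean (axiom 5): yes — any two successors of a common world are R-related.
So F validates K, T, S4, S5. The strongest is S5.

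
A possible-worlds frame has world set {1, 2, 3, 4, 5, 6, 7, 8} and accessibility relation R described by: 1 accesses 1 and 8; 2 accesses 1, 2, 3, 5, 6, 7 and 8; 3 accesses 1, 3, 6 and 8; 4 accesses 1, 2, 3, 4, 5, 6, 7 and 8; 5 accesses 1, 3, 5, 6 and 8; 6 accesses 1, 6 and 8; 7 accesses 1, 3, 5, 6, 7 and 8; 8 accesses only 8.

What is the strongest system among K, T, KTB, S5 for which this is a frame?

T

Reflexive (axiom T): yes — every world is R-related to itself.
Symmetric (axiom B): no — 1 R 8 but not 8 R 1.
Euclidean (axiom 5): no — 2 R 1 and 2 R 3, but not 1 R 3.
So F validates K, T; KTB would additionally require R to be symmetric. The strongest is T.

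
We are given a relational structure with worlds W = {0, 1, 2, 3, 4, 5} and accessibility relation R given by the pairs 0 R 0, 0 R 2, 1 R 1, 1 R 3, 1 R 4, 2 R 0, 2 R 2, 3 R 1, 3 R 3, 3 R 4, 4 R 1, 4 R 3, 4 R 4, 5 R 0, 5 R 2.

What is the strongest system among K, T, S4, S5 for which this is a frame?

K

Reflexive (axiom T): no — 5 is not related to itself.
Transitive (axiom 4): yes — every two-step R-path is closed by a direct edge.
Euclidean (axiom 5): yes — any two successors of a common world are R-related.
So F validates K; T would additionally require R to be reflexive. The strongest is K.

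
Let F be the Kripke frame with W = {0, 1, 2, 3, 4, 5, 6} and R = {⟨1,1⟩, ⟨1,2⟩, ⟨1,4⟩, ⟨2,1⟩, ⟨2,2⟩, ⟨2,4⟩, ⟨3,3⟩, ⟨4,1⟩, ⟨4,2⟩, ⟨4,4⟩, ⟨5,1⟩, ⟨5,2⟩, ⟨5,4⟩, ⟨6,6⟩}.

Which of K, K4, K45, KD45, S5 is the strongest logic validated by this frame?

Transitive (axiom 4): yes — every two-step R-path is closed by a direct edge.
Euclidean (axiom 5): yes — any two successors of a common world are R-related.
Serial (axiom D): no — 0 has no R-successor.
Reflexive (axiom T): no — 0 is not related to itself.
So F validates K, K4, K45; KD45 would additionally require R to be serial. The strongest is K45.

K45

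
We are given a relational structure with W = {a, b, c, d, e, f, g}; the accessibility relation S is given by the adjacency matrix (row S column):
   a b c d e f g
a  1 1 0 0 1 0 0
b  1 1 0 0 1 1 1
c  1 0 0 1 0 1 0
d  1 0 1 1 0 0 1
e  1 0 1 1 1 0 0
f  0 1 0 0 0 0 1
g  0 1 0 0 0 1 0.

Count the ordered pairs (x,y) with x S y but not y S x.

7

Enumerating: (b,e), (c,a), (c,f), (d,a), (d,g), (e,c), (e,d).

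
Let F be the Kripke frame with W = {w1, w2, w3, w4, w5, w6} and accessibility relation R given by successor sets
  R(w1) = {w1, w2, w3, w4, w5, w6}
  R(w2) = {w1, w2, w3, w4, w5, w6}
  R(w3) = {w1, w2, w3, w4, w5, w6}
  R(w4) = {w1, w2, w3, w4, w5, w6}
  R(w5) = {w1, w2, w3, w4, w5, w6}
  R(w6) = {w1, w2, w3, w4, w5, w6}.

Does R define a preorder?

Reflexive: yes — every world is R-related to itself.
Transitive: yes — every two-step R-path is closed by a direct edge.
So R is a preorder.

Yes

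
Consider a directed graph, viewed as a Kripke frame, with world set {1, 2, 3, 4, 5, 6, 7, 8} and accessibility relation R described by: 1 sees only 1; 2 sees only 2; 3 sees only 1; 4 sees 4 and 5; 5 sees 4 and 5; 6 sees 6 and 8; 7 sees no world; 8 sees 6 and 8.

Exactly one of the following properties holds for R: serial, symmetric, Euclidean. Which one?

Serial: no — 7 has no R-successor.
Symmetric: no — 3 R 1 but not 1 R 3.
Euclidean: yes — any two successors of a common world are R-related.
Only Euclidean holds.

Euclidean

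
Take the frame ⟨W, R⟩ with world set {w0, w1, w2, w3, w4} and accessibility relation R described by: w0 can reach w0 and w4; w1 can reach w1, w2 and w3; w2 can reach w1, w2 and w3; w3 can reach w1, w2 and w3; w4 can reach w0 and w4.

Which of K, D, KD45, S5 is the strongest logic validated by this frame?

Serial (axiom D): yes — every world has a successor (e.g. w0 R w0).
Euclidean (axiom 5): yes — any two successors of a common world are R-related.
Transitive (axiom 4): yes — every two-step R-path is closed by a direct edge.
Reflexive (axiom T): yes — every world is R-related to itself.
So F validates K, D, KD45, S5. The strongest is S5.

S5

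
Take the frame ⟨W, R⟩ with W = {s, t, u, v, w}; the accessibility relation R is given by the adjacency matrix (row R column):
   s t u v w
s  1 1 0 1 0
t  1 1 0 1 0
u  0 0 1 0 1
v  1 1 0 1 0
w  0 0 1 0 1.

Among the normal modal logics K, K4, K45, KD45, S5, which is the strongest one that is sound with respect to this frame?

S5

Transitive (axiom 4): yes — every two-step R-path is closed by a direct edge.
Euclidean (axiom 5): yes — any two successors of a common world are R-related.
Serial (axiom D): yes — every world has a successor (e.g. s R s).
Reflexive (axiom T): yes — every world is R-related to itself.
So F validates K, K4, K45, KD45, S5. The strongest is S5.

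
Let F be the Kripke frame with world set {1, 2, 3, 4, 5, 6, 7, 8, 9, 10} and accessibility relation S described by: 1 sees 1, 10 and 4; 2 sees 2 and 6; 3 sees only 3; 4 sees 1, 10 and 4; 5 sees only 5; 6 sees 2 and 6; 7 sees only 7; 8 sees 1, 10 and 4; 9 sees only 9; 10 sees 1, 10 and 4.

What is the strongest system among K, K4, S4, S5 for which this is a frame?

Transitive (axiom 4): yes — every two-step S-path is closed by a direct edge.
Reflexive (axiom T): no — 8 is not related to itself.
Euclidean (axiom 5): yes — any two successors of a common world are S-related.
So F validates K, K4; S4 would additionally require S to be reflexive. The strongest is K4.

K4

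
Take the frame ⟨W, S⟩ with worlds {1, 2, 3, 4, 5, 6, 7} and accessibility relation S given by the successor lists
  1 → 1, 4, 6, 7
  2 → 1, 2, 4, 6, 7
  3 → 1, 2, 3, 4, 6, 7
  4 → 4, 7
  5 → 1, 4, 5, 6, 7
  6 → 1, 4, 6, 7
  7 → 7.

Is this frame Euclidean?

No

Euclidean: no — 1 S 4 and 1 S 6, but not 4 S 6.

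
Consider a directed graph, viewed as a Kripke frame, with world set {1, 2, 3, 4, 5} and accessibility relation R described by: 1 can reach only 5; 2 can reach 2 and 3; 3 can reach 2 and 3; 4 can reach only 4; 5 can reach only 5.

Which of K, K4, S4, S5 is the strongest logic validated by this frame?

K4

Transitive (axiom 4): yes — every two-step R-path is closed by a direct edge.
Reflexive (axiom T): no — 1 is not related to itself.
Euclidean (axiom 5): yes — any two successors of a common world are R-related.
So F validates K, K4; S4 would additionally require R to be reflexive. The strongest is K4.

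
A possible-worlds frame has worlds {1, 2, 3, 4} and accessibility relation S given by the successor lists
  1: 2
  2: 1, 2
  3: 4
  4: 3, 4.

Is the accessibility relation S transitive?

No

Transitive: no — 1 S 2 and 2 S 1, but not 1 S 1.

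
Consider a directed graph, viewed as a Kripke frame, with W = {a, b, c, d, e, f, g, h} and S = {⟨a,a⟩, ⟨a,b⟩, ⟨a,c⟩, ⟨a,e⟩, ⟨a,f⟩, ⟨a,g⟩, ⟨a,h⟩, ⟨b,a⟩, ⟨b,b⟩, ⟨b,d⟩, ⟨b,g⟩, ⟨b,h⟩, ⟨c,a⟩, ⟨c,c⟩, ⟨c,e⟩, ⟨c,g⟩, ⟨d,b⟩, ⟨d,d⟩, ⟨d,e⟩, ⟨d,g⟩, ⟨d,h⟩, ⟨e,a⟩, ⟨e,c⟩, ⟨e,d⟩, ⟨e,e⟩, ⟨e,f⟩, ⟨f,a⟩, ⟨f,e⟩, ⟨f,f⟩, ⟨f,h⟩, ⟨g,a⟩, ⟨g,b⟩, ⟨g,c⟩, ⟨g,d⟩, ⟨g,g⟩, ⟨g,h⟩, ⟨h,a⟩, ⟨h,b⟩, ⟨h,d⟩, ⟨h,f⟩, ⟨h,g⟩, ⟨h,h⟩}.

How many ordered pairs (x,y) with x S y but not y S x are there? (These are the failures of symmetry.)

S is symmetric; there are no such tuples.

0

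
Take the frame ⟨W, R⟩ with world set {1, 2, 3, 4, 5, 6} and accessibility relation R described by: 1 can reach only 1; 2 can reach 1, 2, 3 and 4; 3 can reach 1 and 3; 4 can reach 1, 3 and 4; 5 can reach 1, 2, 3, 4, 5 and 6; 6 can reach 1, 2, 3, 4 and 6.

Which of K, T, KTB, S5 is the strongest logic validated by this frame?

T

Reflexive (axiom T): yes — every world is R-related to itself.
Symmetric (axiom B): no — 2 R 1 but not 1 R 2.
Euclidean (axiom 5): no — 2 R 1 and 2 R 3, but not 1 R 3.
So F validates K, T; KTB would additionally require R to be symmetric. The strongest is T.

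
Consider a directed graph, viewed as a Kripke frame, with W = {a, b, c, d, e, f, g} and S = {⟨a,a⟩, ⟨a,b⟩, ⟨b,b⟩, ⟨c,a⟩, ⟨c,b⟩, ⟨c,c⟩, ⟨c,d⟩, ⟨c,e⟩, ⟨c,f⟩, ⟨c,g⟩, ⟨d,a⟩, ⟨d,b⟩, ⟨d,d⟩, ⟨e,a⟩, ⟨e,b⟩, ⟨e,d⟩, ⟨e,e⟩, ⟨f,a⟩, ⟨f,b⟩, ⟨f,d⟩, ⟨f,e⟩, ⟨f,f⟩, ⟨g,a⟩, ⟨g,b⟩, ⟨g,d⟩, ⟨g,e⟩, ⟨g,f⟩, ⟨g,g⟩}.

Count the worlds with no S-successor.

S is serial; there are no such worlds.

0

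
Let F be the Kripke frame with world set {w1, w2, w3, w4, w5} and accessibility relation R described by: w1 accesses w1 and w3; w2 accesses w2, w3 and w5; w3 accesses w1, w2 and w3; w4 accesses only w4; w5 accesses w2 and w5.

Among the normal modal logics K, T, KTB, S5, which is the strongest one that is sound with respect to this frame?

KTB

Reflexive (axiom T): yes — every world is R-related to itself.
Symmetric (axiom B): yes — every pair in R has its reverse in R.
Euclidean (axiom 5): no — w2 R w3 and w2 R w5, but not w3 R w5.
So F validates K, T, KTB; S5 would additionally require R to be Euclidean. The strongest is KTB.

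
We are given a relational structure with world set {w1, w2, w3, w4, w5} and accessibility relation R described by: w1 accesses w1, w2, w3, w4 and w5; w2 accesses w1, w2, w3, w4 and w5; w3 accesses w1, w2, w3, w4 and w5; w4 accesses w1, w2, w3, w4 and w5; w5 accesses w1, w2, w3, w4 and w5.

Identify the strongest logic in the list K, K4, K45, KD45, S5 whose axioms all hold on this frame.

Transitive (axiom 4): yes — every two-step R-path is closed by a direct edge.
Euclidean (axiom 5): yes — any two successors of a common world are R-related.
Serial (axiom D): yes — every world has a successor (e.g. w1 R w1).
Reflexive (axiom T): yes — every world is R-related to itself.
So F validates K, K4, K45, KD45, S5. The strongest is S5.

S5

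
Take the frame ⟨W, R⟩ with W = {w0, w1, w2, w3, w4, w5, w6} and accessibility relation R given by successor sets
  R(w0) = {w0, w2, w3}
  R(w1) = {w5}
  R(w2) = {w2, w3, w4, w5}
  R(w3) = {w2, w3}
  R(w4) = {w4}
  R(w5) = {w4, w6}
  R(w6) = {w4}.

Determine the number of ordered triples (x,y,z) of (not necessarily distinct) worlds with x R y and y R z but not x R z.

Enumerating: (w0,w2,w4), (w0,w2,w5), (w1,w5,w4), (w1,w5,w6), (w2,w5,w6), (w3,w2,w4), (w3,w2,w5).

7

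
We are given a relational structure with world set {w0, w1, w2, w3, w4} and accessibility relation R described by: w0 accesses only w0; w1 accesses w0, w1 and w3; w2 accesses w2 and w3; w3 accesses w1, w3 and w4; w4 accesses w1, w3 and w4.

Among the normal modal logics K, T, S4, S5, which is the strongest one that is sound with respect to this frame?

T

Reflexive (axiom T): yes — every world is R-related to itself.
Transitive (axiom 4): no — w1 R w3 and w3 R w4, but not w1 R w4.
Euclidean (axiom 5): no — w1 R w0 and w1 R w3, but not w0 R w3.
So F validates K, T; S4 would additionally require R to be transitive. The strongest is T.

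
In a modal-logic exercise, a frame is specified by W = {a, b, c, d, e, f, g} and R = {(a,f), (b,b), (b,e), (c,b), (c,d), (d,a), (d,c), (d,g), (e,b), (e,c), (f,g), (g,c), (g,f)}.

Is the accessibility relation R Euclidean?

Euclidean: no — c R b and c R d, but not b R d.

No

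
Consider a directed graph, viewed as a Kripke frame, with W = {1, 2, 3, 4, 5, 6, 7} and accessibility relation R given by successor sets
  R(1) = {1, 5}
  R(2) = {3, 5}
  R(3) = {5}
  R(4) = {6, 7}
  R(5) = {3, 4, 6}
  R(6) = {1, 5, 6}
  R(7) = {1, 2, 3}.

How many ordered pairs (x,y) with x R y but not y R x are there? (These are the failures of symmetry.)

10

Enumerating: (1,5), (2,3), (2,5), (4,6), (4,7), (5,4), (6,1), (7,1), (7,2), (7,3).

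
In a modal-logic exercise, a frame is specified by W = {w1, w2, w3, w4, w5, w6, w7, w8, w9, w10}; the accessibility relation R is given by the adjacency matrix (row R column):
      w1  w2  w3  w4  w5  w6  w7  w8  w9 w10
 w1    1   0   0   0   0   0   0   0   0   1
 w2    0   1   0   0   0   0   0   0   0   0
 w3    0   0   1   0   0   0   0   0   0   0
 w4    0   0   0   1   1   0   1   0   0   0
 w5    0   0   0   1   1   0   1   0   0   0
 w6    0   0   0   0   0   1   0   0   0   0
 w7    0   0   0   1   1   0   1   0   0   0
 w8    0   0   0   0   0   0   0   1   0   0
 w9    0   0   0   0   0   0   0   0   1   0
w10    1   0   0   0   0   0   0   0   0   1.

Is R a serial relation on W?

Serial: yes — every world has a successor (e.g. w1 R w1).

Yes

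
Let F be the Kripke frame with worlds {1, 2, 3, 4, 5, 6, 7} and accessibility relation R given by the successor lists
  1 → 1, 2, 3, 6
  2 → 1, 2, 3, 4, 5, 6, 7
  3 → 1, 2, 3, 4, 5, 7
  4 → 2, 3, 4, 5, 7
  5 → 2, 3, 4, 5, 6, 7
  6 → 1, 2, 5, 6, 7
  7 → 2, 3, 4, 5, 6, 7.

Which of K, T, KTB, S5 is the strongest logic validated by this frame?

KTB

Reflexive (axiom T): yes — every world is R-related to itself.
Symmetric (axiom B): yes — every pair in R has its reverse in R.
Euclidean (axiom 5): no — 1 R 3 and 1 R 6, but not 3 R 6.
So F validates K, T, KTB; S5 would additionally require R to be Euclidean. The strongest is KTB.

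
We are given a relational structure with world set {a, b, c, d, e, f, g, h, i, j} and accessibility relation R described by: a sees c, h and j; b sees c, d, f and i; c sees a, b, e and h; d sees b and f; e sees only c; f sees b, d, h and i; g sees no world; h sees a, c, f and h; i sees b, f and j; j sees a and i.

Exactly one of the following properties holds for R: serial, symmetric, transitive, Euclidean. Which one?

Serial: no — g has no R-successor.
Symmetric: yes — every pair in R has its reverse in R.
Transitive: no — a R c and c R b, but not a R b.
Euclidean: no — a R c and a R j, but not c R j.
Only symmetric holds.

symmetric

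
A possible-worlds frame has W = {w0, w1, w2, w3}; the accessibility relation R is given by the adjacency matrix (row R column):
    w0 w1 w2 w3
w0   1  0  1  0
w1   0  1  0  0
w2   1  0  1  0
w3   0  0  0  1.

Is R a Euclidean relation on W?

Euclidean: yes — any two successors of a common world are R-related.

Yes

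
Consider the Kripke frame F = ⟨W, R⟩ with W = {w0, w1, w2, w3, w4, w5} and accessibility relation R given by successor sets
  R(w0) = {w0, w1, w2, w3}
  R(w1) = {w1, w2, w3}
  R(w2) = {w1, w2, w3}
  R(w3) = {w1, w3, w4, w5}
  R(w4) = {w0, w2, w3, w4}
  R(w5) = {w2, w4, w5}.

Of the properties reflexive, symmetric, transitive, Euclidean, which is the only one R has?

reflexive

Reflexive: yes — every world is R-related to itself.
Symmetric: no — w0 R w1 but not w1 R w0.
Transitive: no — w0 R w3 and w3 R w4, but not w0 R w4.
Euclidean: no — w0 R w3 and w0 R w2, but not w3 R w2.
Only reflexive holds.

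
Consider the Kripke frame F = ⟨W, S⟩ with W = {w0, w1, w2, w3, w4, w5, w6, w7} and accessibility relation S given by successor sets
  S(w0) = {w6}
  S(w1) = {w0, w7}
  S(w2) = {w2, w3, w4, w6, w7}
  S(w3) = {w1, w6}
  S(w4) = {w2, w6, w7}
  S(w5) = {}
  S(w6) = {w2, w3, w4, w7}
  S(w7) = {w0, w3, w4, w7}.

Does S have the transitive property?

No

Transitive: no — w0 S w6 and w6 S w2, but not w0 S w2.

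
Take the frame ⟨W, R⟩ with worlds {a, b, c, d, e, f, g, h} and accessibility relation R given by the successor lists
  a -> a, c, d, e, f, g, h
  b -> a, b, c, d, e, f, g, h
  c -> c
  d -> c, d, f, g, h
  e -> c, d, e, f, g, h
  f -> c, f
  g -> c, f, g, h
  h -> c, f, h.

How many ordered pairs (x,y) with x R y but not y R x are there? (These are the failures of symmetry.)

Enumerating: (a,c), (a,d), (a,e), (a,f), (a,g), (a,h), (b,a), (b,c), (b,d), (b,e), (b,f), (b,g), … and 16 more.
Total: 28.

28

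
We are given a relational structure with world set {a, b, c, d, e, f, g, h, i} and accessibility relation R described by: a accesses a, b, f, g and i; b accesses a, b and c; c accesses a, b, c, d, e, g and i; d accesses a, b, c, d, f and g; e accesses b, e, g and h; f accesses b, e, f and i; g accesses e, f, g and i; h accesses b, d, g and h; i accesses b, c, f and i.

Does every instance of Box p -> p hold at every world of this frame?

Yes

The schema T characterises exactly the reflexive frames.
Reflexive: yes — every world is R-related to itself.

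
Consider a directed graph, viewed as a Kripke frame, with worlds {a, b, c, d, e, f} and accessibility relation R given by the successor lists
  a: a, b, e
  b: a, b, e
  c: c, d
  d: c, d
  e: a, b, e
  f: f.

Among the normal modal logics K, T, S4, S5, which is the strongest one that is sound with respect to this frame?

Reflexive (axiom T): yes — every world is R-related to itself.
Transitive (axiom 4): yes — every two-step R-path is closed by a direct edge.
Euclidean (axiom 5): yes — any two successors of a common world are R-related.
So F validates K, T, S4, S5. The strongest is S5.

S5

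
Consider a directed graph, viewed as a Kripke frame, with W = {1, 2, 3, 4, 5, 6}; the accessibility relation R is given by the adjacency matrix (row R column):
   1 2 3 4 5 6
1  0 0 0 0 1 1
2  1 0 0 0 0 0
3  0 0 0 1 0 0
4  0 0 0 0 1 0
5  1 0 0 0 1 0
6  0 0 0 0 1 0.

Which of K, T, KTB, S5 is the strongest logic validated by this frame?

K

Reflexive (axiom T): no — 1 is not related to itself.
Symmetric (axiom B): no — 1 R 6 but not 6 R 1.
Euclidean (axiom 5): no — 1 R 5 and 1 R 6, but not 5 R 6.
So F validates K; T would additionally require R to be reflexive. The strongest is K.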